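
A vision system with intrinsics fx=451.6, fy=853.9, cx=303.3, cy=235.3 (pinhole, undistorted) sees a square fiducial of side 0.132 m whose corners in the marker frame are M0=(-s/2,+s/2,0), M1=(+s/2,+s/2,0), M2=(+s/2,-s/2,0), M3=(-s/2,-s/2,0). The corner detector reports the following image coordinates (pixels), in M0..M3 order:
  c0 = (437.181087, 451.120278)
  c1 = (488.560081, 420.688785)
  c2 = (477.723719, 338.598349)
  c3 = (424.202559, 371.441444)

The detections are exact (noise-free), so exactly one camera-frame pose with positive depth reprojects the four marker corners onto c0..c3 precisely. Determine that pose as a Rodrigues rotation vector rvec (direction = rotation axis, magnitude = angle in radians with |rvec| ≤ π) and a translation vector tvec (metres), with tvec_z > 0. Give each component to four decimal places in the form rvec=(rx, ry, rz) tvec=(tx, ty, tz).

rvec=(0.3920, 0.0406, -0.3548) tvec=(0.3766, 0.2090, 1.1075)

Intrinsics K: fx=451.6, fy=853.9, cx=303.3, cy=235.3
Marker side s = 0.132 m; corners in marker frame (Z=0):
  M0 = (-0.0660, +0.0660, 0)
  M1 = (+0.0660, +0.0660, 0)
  M2 = (+0.0660, -0.0660, 0)
  M3 = (-0.0660, -0.0660, 0)
Detected image corners:
  c0 = (437.181087, 451.120278) px
  c1 = (488.560081, 420.688785) px
  c2 = (477.723719, 338.598349) px
  c3 = (424.202559, 371.441444) px
Planar DLT: solve 8×8 A·h = b for H (H[2,2]=1):
  H  [+353.17063 +241.62302 +456.88035]
  H  [-277.55970 +743.70969 +396.44698]
  H  [-0.09630 +0.33127 +1.00000]
B = K⁻¹H; ‖b₁‖=0.902949, ‖b₂‖=0.902949; λ = 2/(‖b₁‖+‖b₂‖) = 1.107482, sign → tz>0 ⇒ λ=+1.107482
r₁ = λ·B[:,0] = (+0.93773,-0.33060,-0.10665); r₂ = λ·B[:,1] = (+0.34615,+0.86347,+0.36688)
r₃ = r₁×r₂ = (-0.02920,-0.38095,+0.92414); SVD([r₁ r₂ r₃]) → R = UVᵀ:
  R  [+0.93773 +0.34615 -0.02920]
  R  [-0.33060 +0.86347 -0.38095]
  R  [-0.10665 +0.36688 +0.92414]
t = (+0.37663, +0.20900, +1.10748) m
tr R = 2.725334; θ = arccos((tr R − 1)/2) = 0.530277 rad = 30.383°
axis k = ((R−Rᵀ)₃₂, (R−Rᵀ)₁₃, (R−Rᵀ)₂₁) / (2 sinθ) = (+0.739290, +0.076567, -0.669020)
rvec = θ·k = (+0.392028, +0.040602, -0.354766)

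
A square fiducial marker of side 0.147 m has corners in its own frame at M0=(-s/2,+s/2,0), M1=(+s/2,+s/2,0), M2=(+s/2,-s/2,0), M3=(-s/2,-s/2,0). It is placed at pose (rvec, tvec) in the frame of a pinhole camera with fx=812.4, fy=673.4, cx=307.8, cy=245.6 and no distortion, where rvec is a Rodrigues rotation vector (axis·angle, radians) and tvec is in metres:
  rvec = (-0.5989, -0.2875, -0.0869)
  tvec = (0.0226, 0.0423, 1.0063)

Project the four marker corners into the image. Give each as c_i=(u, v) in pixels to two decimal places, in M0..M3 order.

Intrinsics K: fx=812.4, fy=673.4, cx=307.8, cy=245.6
Marker side s = 0.147 m; corners in marker frame (Z=0):
  M0 = (-0.0735, +0.0735, 0)
  M1 = (+0.0735, +0.0735, 0)
  M2 = (+0.0735, -0.0735, 0)
  M3 = (-0.0735, -0.0735, 0)
rvec = (-0.5989, -0.2875, -0.0869), |rvec| = θ = 0.66999 rad = 38.388°
Rodrigues: sinθ=0.62098, 1−cosθ=0.21617; R = I + sinθ·[k]× + (1−cosθ)·[k]×²:
    [+0.95656 +0.16346 -0.24141]
    [+0.00238 +0.82363 +0.56712]
    [+0.29153 -0.54306 +0.78746]
t = (0.0226, 0.0423, 1.0063) m
M0: Pc = R·M0+t = (-0.03569, +0.10266, +0.94496); u = 812.4·(-0.03569)/0.94496 + 307.8 = 277.1144, v = 673.4·(+0.10266)/0.94496 + 245.6 = 318.7597
M1: Pc = R·M1+t = (+0.10492, +0.10301, +0.98781); u = 812.4·(+0.10492)/0.98781 + 307.8 = 394.0899, v = 673.4·(+0.10301)/0.98781 + 245.6 = 315.8238
M2: Pc = R·M2+t = (+0.08089, -0.01806, +1.06764); u = 812.4·(+0.08089)/1.06764 + 307.8 = 369.3535, v = 673.4·(-0.01806)/1.06764 + 245.6 = 234.2075
M3: Pc = R·M3+t = (-0.05972, -0.01841, +1.02479); u = 812.4·(-0.05972)/1.02479 + 307.8 = 260.4558, v = 673.4·(-0.01841)/1.02479 + 245.6 = 233.5015

c0=(277.11, 318.76) c1=(394.09, 315.82) c2=(369.35, 234.21) c3=(260.46, 233.50)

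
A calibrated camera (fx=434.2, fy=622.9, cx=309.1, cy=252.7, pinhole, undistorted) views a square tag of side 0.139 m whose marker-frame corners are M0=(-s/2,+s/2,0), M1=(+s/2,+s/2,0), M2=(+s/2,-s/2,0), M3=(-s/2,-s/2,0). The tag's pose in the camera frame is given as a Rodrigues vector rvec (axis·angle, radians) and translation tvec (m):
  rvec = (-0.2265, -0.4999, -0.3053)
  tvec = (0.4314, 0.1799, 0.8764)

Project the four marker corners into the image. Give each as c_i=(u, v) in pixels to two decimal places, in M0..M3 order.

Intrinsics K: fx=434.2, fy=622.9, cx=309.1, cy=252.7
Marker side s = 0.139 m; corners in marker frame (Z=0):
  M0 = (-0.0695, +0.0695, 0)
  M1 = (+0.0695, +0.0695, 0)
  M2 = (+0.0695, -0.0695, 0)
  M3 = (-0.0695, -0.0695, 0)
rvec = (-0.2265, -0.4999, -0.3053), |rvec| = θ = 0.62802 rad = 35.983°
Rodrigues: sinθ=0.58754, 1−cosθ=0.19081; R = I + sinθ·[k]× + (1−cosθ)·[k]×²:
    [+0.83401 +0.34040 -0.43423]
    [-0.23085 +0.93009 +0.28574]
    [+0.50113 -0.13807 +0.85428]
t = (0.4314, 0.1799, 0.8764) m
M0: Pc = R·M0+t = (+0.39709, +0.26058, +0.83198); u = 434.2·(+0.39709)/0.83198 + 309.1 = 516.3396, v = 622.9·(+0.26058)/0.83198 + 252.7 = 447.8000
M1: Pc = R·M1+t = (+0.51302, +0.22850, +0.90163); u = 434.2·(+0.51302)/0.90163 + 309.1 = 556.1561, v = 622.9·(+0.22850)/0.90163 + 252.7 = 410.5591
M2: Pc = R·M2+t = (+0.46571, +0.09922, +0.92082); u = 434.2·(+0.46571)/0.92082 + 309.1 = 528.6961, v = 622.9·(+0.09922)/0.92082 + 252.7 = 319.8149
M3: Pc = R·M3+t = (+0.34978, +0.13130, +0.85117); u = 434.2·(+0.34978)/0.85117 + 309.1 = 487.5301, v = 622.9·(+0.13130)/0.85117 + 252.7 = 348.7898

c0=(516.34, 447.80) c1=(556.16, 410.56) c2=(528.70, 319.81) c3=(487.53, 348.79)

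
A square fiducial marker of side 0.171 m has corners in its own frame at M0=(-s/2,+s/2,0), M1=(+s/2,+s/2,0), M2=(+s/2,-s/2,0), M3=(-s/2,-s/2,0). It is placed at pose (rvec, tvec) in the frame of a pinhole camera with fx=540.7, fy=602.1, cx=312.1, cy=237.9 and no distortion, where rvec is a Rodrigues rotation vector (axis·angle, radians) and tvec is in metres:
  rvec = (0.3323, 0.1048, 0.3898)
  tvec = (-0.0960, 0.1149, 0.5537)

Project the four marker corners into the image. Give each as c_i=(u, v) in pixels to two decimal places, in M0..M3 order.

Intrinsics K: fx=540.7, fy=602.1, cx=312.1, cy=237.9
Marker side s = 0.171 m; corners in marker frame (Z=0):
  M0 = (-0.0855, +0.0855, 0)
  M1 = (+0.0855, +0.0855, 0)
  M2 = (+0.0855, -0.0855, 0)
  M3 = (-0.0855, -0.0855, 0)
rvec = (0.3323, 0.1048, 0.3898), |rvec| = θ = 0.52283 rad = 29.956°
Rodrigues: sinθ=0.49933, 1−cosθ=0.13359; R = I + sinθ·[k]× + (1−cosθ)·[k]×²:
    [+0.92038 -0.35526 +0.16339]
    [+0.38930 +0.87178 -0.29740]
    [-0.03679 +0.33733 +0.94067]
t = (-0.0960, 0.1149, 0.5537) m
M0: Pc = R·M0+t = (-0.20507, +0.15615, +0.58569); u = 540.7·(-0.20507)/0.58569 + 312.1 = 122.7843, v = 602.1·(+0.15615)/0.58569 + 237.9 = 398.4276
M1: Pc = R·M1+t = (-0.04768, +0.22272, +0.57940); u = 540.7·(-0.04768)/0.57940 + 312.1 = 267.6017, v = 602.1·(+0.22272)/0.57940 + 237.9 = 469.3496
M2: Pc = R·M2+t = (+0.01307, +0.07365, +0.52171); u = 540.7·(+0.01307)/0.52171 + 312.1 = 325.6426, v = 602.1·(+0.07365)/0.52171 + 237.9 = 322.8963
M3: Pc = R·M3+t = (-0.14432, +0.00708, +0.52800); u = 540.7·(-0.14432)/0.52800 + 312.1 = 164.3126, v = 602.1·(+0.00708)/0.52800 + 237.9 = 245.9709

c0=(122.78, 398.43) c1=(267.60, 469.35) c2=(325.64, 322.90) c3=(164.31, 245.97)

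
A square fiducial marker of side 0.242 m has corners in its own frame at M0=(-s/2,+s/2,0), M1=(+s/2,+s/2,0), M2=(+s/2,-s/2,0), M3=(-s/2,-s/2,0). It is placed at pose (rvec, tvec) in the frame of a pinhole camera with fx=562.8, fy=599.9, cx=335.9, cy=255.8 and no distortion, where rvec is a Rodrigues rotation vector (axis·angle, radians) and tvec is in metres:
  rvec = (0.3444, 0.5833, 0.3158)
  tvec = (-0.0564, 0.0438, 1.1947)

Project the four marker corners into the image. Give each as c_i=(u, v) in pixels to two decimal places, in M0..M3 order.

Intrinsics K: fx=562.8, fy=599.9, cx=335.9, cy=255.8
Marker side s = 0.242 m; corners in marker frame (Z=0):
  M0 = (-0.1210, +0.1210, 0)
  M1 = (+0.1210, +0.1210, 0)
  M2 = (+0.1210, -0.1210, 0)
  M3 = (-0.1210, -0.1210, 0)
rvec = (0.3444, 0.5833, 0.3158), |rvec| = θ = 0.74738 rad = 42.822°
Rodrigues: sinθ=0.67972, 1−cosθ=0.26653; R = I + sinθ·[k]× + (1−cosθ)·[k]×²:
    [+0.79007 -0.19136 +0.58239]
    [+0.38307 +0.89582 -0.22533]
    [-0.47860 +0.40112 +0.78106]
t = (-0.0564, 0.0438, 1.1947) m
M0: Pc = R·M0+t = (-0.17515, +0.10584, +1.30115); u = 562.8·(-0.17515)/1.30115 + 335.9 = 260.1394, v = 599.9·(+0.10584)/1.30115 + 255.8 = 304.5995
M1: Pc = R·M1+t = (+0.01604, +0.19854, +1.18532); u = 562.8·(+0.01604)/1.18532 + 335.9 = 343.5178, v = 599.9·(+0.19854)/1.18532 + 255.8 = 356.2847
M2: Pc = R·M2+t = (+0.06235, -0.01824, +1.08825); u = 562.8·(+0.06235)/1.08825 + 335.9 = 368.1459, v = 599.9·(-0.01824)/1.08825 + 255.8 = 245.7435
M3: Pc = R·M3+t = (-0.12884, -0.11094, +1.20408); u = 562.8·(-0.12884)/1.20408 + 335.9 = 275.6766, v = 599.9·(-0.11094)/1.20408 + 255.8 = 200.5246

c0=(260.14, 304.60) c1=(343.52, 356.28) c2=(368.15, 245.74) c3=(275.68, 200.52)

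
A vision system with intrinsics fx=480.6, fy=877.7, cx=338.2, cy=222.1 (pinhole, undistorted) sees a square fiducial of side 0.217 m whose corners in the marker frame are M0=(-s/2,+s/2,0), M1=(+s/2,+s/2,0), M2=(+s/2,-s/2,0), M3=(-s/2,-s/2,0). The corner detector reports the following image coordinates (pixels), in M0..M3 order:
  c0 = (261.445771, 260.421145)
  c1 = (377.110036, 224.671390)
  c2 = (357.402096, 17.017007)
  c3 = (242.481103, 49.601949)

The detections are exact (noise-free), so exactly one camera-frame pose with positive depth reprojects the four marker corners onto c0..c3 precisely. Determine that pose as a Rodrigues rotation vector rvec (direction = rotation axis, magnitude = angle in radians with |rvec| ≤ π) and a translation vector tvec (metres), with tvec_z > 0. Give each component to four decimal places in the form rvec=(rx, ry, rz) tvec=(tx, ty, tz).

rvec=(-0.0407, -0.0533, -0.1677) tvec=(-0.0525, -0.0863, 0.8937)

Intrinsics K: fx=480.6, fy=877.7, cx=338.2, cy=222.1
Marker side s = 0.217 m; corners in marker frame (Z=0):
  M0 = (-0.1085, +0.1085, 0)
  M1 = (+0.1085, +0.1085, 0)
  M2 = (+0.1085, -0.1085, 0)
  M3 = (-0.1085, -0.1085, 0)
Detected image corners:
  c0 = (261.445771, 260.421145) px
  c1 = (377.110036, 224.671390) px
  c2 = (357.402096, 17.017007) px
  c3 = (242.481103, 49.601949) px
Planar DLT: solve 8×8 A·h = b for H (H[2,2]=1):
  H  [+550.83837 +76.64323 +309.96229]
  H  [-148.71495 +958.61702 +137.35347]
  H  [+0.06312 -0.04030 +1.00000]
B = K⁻¹H; ‖b₁‖=1.119002, ‖b₂‖=1.119002; λ = 2/(‖b₁‖+‖b₂‖) = 0.893654, sign → tz>0 ⇒ λ=+0.893654
r₁ = λ·B[:,0] = (+0.98456,-0.16569,+0.05641); r₂ = λ·B[:,1] = (+0.16786,+0.98515,-0.03601)
r₃ = r₁×r₂ = (-0.04961,+0.04492,+0.99776); SVD([r₁ r₂ r₃]) → R = UVᵀ:
  R  [+0.98456 +0.16786 -0.04961]
  R  [-0.16569 +0.98515 +0.04492]
  R  [+0.05641 -0.03601 +0.99776]
t = (-0.05251, -0.08629, +0.89365) m
tr R = 2.967475; θ = arccos((tr R − 1)/2) = 0.180593 rad = 10.347°
axis k = ((R−Rᵀ)₃₂, (R−Rᵀ)₁₃, (R−Rᵀ)₂₁) / (2 sinθ) = (-0.225299, -0.295122, -0.928517)
rvec = θ·k = (-0.040687, -0.053297, -0.167684)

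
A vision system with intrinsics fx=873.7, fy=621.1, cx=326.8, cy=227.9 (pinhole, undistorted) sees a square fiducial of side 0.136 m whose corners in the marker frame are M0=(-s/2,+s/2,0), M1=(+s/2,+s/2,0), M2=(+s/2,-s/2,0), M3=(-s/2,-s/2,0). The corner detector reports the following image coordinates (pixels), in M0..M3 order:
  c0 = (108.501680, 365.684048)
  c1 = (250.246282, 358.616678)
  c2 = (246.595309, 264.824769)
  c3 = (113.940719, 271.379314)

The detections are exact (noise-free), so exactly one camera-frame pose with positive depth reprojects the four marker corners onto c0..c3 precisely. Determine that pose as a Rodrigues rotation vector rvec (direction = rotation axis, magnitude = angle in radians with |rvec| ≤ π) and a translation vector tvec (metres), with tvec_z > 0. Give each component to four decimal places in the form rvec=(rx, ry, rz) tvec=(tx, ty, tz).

rvec=(-0.4352, 0.0110, -0.0690) tvec=(-0.1456, 0.1194, 0.8655)

Intrinsics K: fx=873.7, fy=621.1, cx=326.8, cy=227.9
Marker side s = 0.136 m; corners in marker frame (Z=0):
  M0 = (-0.0680, +0.0680, 0)
  M1 = (+0.0680, +0.0680, 0)
  M2 = (+0.0680, -0.0680, 0)
  M3 = (-0.0680, -0.0680, 0)
Detected image corners:
  c0 = (108.501680, 365.684048) px
  c1 = (250.246282, 358.616678) px
  c2 = (246.595309, 264.824769) px
  c3 = (113.940719, 271.379314) px
Planar DLT: solve 8×8 A·h = b for H (H[2,2]=1):
  H  [+1008.57960 -94.15900 +179.85827]
  H  [-48.50042 +538.02378 +313.56742]
  H  [+0.00482 -0.48713 +1.00000]
B = K⁻¹H; ‖b₁‖=1.155349, ‖b₂‖=1.155349; λ = 2/(‖b₁‖+‖b₂‖) = 0.865539, sign → tz>0 ⇒ λ=+0.865539
r₁ = λ·B[:,0] = (+0.99760,-0.06912,+0.00417); r₂ = λ·B[:,1] = (+0.06443,+0.90448,-0.42163)
r₃ = r₁×r₂ = (+0.02537,+0.42089,+0.90676); SVD([r₁ r₂ r₃]) → R = UVᵀ:
  R  [+0.99760 +0.06443 +0.02537]
  R  [-0.06912 +0.90448 +0.42089]
  R  [+0.00417 -0.42163 +0.90676]
t = (-0.14557, +0.11938, +0.86554) m
tr R = 2.808834; θ = arccos((tr R − 1)/2) = 0.440785 rad = 25.255°
axis k = ((R−Rᵀ)₃₂, (R−Rᵀ)₁₃, (R−Rᵀ)₂₁) / (2 sinθ) = (-0.987365, +0.024848, -0.156505)
rvec = θ·k = (-0.435215, +0.010953, -0.068985)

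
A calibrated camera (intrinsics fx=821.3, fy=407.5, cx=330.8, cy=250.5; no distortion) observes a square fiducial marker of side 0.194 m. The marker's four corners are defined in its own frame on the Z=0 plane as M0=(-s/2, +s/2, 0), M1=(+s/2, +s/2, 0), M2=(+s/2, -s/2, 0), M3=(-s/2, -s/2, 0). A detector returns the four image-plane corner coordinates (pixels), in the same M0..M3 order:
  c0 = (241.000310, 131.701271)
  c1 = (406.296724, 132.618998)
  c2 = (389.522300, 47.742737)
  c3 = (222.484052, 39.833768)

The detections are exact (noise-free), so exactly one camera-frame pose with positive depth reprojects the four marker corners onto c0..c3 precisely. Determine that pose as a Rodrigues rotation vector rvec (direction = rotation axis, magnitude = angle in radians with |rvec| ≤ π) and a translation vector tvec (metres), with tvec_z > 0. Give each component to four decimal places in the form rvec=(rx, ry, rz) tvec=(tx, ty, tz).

rvec=(-0.0089, -0.3733, -0.0996) tvec=(-0.0138, -0.3567, 0.8950)

Intrinsics K: fx=821.3, fy=407.5, cx=330.8, cy=250.5
Marker side s = 0.194 m; corners in marker frame (Z=0):
  M0 = (-0.0970, +0.0970, 0)
  M1 = (+0.0970, +0.0970, 0)
  M2 = (+0.0970, -0.0970, 0)
  M3 = (-0.0970, -0.0970, 0)
Detected image corners:
  c0 = (241.000310, 131.701271) px
  c1 = (406.296724, 132.618998) px
  c2 = (389.522300, 47.742737) px
  c3 = (222.484052, 39.833768) px
Planar DLT: solve 8×8 A·h = b for H (H[2,2]=1):
  H  [+984.74174 +94.17397 +318.11718]
  H  [+58.55813 +455.76232 +88.10760]
  H  [+0.40725 +0.01079 +1.00000]
B = K⁻¹H; ‖b₁‖=1.117316, ‖b₂‖=1.117316; λ = 2/(‖b₁‖+‖b₂‖) = 0.895002, sign → tz>0 ⇒ λ=+0.895002
r₁ = λ·B[:,0] = (+0.92630,-0.09545,+0.36449); r₂ = λ·B[:,1] = (+0.09874,+0.99507,+0.00965)
r₃ = r₁×r₂ = (-0.36362,+0.02705,+0.93116); SVD([r₁ r₂ r₃]) → R = UVᵀ:
  R  [+0.92630 +0.09874 -0.36362]
  R  [-0.09545 +0.99507 +0.02705]
  R  [+0.36449 +0.00965 +0.93116]
t = (-0.01382, -0.35667, +0.89500) m
tr R = 2.852525; θ = arccos((tr R − 1)/2) = 0.386425 rad = 22.141°
axis k = ((R−Rᵀ)₃₂, (R−Rᵀ)₁₃, (R−Rᵀ)₂₁) / (2 sinθ) = (-0.023074, -0.965970, -0.257624)
rvec = θ·k = (-0.008916, -0.373275, -0.099552)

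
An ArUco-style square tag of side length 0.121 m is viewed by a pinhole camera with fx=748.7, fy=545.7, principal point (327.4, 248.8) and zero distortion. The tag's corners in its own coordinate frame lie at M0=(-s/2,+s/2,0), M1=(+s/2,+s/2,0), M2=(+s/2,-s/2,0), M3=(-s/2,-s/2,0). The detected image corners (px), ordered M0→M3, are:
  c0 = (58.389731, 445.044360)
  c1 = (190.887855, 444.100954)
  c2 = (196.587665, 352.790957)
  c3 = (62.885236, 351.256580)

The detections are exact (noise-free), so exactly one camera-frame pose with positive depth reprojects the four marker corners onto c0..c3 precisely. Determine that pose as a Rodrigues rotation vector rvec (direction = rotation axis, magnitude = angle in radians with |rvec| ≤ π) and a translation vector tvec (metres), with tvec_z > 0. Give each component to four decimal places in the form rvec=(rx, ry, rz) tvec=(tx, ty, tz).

Intrinsics K: fx=748.7, fy=545.7, cx=327.4, cy=248.8
Marker side s = 0.121 m; corners in marker frame (Z=0):
  M0 = (-0.0605, +0.0605, 0)
  M1 = (+0.0605, +0.0605, 0)
  M2 = (+0.0605, -0.0605, 0)
  M3 = (-0.0605, -0.0605, 0)
Detected image corners:
  c0 = (58.389731, 445.044360) px
  c1 = (190.887855, 444.100954) px
  c2 = (196.587665, 352.790957) px
  c3 = (62.885236, 351.256580) px
Planar DLT: solve 8×8 A·h = b for H (H[2,2]=1):
  H  [+1128.08520 -31.60862 +128.06458]
  H  [+90.41284 +797.88498 +398.53323]
  H  [+0.22100 +0.08324 +1.00000]
B = K⁻¹H; ‖b₁‖=1.428774, ‖b₂‖=1.428774; λ = 2/(‖b₁‖+‖b₂‖) = 0.699901, sign → tz>0 ⇒ λ=+0.699901
r₁ = λ·B[:,0] = (+0.98692,+0.04544,+0.15468); r₂ = λ·B[:,1] = (-0.05503,+0.99678,+0.05826)
r₃ = r₁×r₂ = (-0.15153,-0.06601,+0.98625); SVD([r₁ r₂ r₃]) → R = UVᵀ:
  R  [+0.98692 -0.05503 -0.15153]
  R  [+0.04544 +0.99678 -0.06601]
  R  [+0.15468 +0.05826 +0.98625]
t = (-0.18634, +0.19204, +0.69990) m
tr R = 2.969950; θ = arccos((tr R − 1)/2) = 0.173568 rad = 9.945°
axis k = ((R−Rᵀ)₃₂, (R−Rᵀ)₁₃, (R−Rᵀ)₂₁) / (2 sinθ) = (+0.359792, -0.886535, +0.290871)
rvec = θ·k = (+0.062449, -0.153874, +0.050486)

rvec=(0.0624, -0.1539, 0.0505) tvec=(-0.1863, 0.1920, 0.6999)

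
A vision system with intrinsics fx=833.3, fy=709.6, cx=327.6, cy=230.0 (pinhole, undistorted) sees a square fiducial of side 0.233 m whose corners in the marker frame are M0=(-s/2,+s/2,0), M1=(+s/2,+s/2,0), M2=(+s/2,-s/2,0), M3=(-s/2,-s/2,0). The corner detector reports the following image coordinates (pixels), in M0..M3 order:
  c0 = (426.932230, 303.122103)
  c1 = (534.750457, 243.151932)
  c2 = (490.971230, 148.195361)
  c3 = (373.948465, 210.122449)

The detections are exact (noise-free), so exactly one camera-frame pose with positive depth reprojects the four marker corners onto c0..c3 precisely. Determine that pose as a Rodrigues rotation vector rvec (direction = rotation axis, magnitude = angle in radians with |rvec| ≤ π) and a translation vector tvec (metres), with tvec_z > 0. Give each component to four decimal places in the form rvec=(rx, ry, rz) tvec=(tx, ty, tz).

rvec=(0.3953, -0.2713, -0.5101) tvec=(0.2213, -0.0051, 1.4116)

Intrinsics K: fx=833.3, fy=709.6, cx=327.6, cy=230.0
Marker side s = 0.233 m; corners in marker frame (Z=0):
  M0 = (-0.1165, +0.1165, 0)
  M1 = (+0.1165, +0.1165, 0)
  M2 = (+0.1165, -0.1165, 0)
  M3 = (-0.1165, -0.1165, 0)
Detected image corners:
  c0 = (426.932230, 303.122103) px
  c1 = (534.750457, 243.151932) px
  c2 = (490.971230, 148.195361) px
  c3 = (373.948465, 210.122449) px
Planar DLT: solve 8×8 A·h = b for H (H[2,2]=1):
  H  [+531.24518 +346.57967 +458.21876]
  H  [-236.94122 +472.32038 +227.43196]
  H  [+0.10830 +0.30479 +1.00000]
B = K⁻¹H; ‖b₁‖=0.708417, ‖b₂‖=0.708417; λ = 2/(‖b₁‖+‖b₂‖) = 1.411597, sign → tz>0 ⇒ λ=+1.411597
r₁ = λ·B[:,0] = (+0.83982,-0.52089,+0.15288); r₂ = λ·B[:,1] = (+0.41796,+0.80013,+0.43024)
r₃ = r₁×r₂ = (-0.34643,-0.29743,+0.88967); SVD([r₁ r₂ r₃]) → R = UVᵀ:
  R  [+0.83982 +0.41796 -0.34643]
  R  [-0.52089 +0.80013 -0.29743]
  R  [+0.15288 +0.43024 +0.88967]
t = (+0.22127, -0.00511, +1.41160) m
tr R = 2.529622; θ = arccos((tr R − 1)/2) = 0.700048 rad = 40.110°
axis k = ((R−Rᵀ)₃₂, (R−Rᵀ)₁₃, (R−Rᵀ)₂₁) / (2 sinθ) = (+0.564740, -0.387507, -0.728634)
rvec = θ·k = (+0.395345, -0.271274, -0.510079)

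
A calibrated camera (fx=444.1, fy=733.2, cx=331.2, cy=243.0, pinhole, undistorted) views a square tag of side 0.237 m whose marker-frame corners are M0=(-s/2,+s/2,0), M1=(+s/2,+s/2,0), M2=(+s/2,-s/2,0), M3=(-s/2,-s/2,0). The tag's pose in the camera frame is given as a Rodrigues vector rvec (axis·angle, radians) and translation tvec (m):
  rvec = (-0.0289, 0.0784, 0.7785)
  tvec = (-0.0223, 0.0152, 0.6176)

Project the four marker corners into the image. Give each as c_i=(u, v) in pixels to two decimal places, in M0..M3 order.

c0=(197.05, 262.34) c1=(315.51, 463.00) c2=(437.17, 259.70) c3=(314.83, 65.08)

Intrinsics K: fx=444.1, fy=733.2, cx=331.2, cy=243.0
Marker side s = 0.237 m; corners in marker frame (Z=0):
  M0 = (-0.1185, +0.1185, 0)
  M1 = (+0.1185, +0.1185, 0)
  M2 = (+0.1185, -0.1185, 0)
  M3 = (-0.1185, -0.1185, 0)
rvec = (-0.0289, 0.0784, 0.7785), |rvec| = θ = 0.78297 rad = 44.861°
Rodrigues: sinθ=0.70539, 1−cosθ=0.29118; R = I + sinθ·[k]× + (1−cosθ)·[k]×²:
    [+0.70922 -0.70244 +0.05995]
    [+0.70028 +0.71174 +0.05503]
    [-0.08132 +0.00295 +0.99668]
t = (-0.0223, 0.0152, 0.6176) m
M0: Pc = R·M0+t = (-0.18958, +0.01656, +0.62759); u = 444.1·(-0.18958)/0.62759 + 331.2 = 197.0464, v = 733.2·(+0.01656)/0.62759 + 243.0 = 262.3439
M1: Pc = R·M1+t = (-0.02150, +0.18252, +0.60831); u = 444.1·(-0.02150)/0.60831 + 331.2 = 315.5065, v = 733.2·(+0.18252)/0.60831 + 243.0 = 462.9971
M2: Pc = R·M2+t = (+0.14498, +0.01384, +0.60761); u = 444.1·(+0.14498)/0.60761 + 331.2 = 437.1654, v = 733.2·(+0.01384)/0.60761 + 243.0 = 259.7035
M3: Pc = R·M3+t = (-0.02310, -0.15212, +0.62689); u = 444.1·(-0.02310)/0.62689 + 331.2 = 314.8329, v = 733.2·(-0.15212)/0.62689 + 243.0 = 65.0762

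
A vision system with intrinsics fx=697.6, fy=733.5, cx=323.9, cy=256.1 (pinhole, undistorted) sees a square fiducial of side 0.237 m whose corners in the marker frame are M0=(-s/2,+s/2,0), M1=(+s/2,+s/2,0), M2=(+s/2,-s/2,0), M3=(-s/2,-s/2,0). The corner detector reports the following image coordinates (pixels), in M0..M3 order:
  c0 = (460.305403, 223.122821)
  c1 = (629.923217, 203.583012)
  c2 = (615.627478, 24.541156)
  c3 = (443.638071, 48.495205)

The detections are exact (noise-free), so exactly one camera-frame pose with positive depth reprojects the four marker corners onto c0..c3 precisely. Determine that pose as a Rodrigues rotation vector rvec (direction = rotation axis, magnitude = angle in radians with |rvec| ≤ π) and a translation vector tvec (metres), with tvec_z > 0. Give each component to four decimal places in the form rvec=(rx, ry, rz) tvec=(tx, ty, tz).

rvec=(0.0718, 0.0922, -0.1100) tvec=(0.3006, -0.1753, 0.9864)

Intrinsics K: fx=697.6, fy=733.5, cx=323.9, cy=256.1
Marker side s = 0.237 m; corners in marker frame (Z=0):
  M0 = (-0.1185, +0.1185, 0)
  M1 = (+0.1185, +0.1185, 0)
  M2 = (+0.1185, -0.1185, 0)
  M3 = (-0.1185, -0.1185, 0)
Detected image corners:
  c0 = (460.305403, 223.122821) px
  c1 = (629.923217, 203.583012) px
  c2 = (615.627478, 24.541156) px
  c3 = (443.638071, 48.495205) px
Planar DLT: solve 8×8 A·h = b for H (H[2,2]=1):
  H  [+668.50337 +101.58968 +536.45329]
  H  [-103.80865 +754.44942 +125.76658]
  H  [-0.09704 +0.06738 +1.00000]
B = K⁻¹H; ‖b₁‖=1.013760, ‖b₂‖=1.013760; λ = 2/(‖b₁‖+‖b₂‖) = 0.986427, sign → tz>0 ⇒ λ=+0.986427
r₁ = λ·B[:,0] = (+0.98973,-0.10618,-0.09572); r₂ = λ·B[:,1] = (+0.11279,+0.99139,+0.06647)
r₃ = r₁×r₂ = (+0.08784,-0.07658,+0.99319); SVD([r₁ r₂ r₃]) → R = UVᵀ:
  R  [+0.98973 +0.11279 +0.08784]
  R  [-0.10618 +0.99139 -0.07658]
  R  [-0.09572 +0.06647 +0.99319]
t = (+0.30056, -0.17528, +0.98643) m
tr R = 2.974308; θ = arccos((tr R − 1)/2) = 0.160459 rad = 9.194°
axis k = ((R−Rᵀ)₃₂, (R−Rᵀ)₁₃, (R−Rᵀ)₂₁) / (2 sinθ) = (+0.447665, +0.574462, -0.685266)
rvec = θ·k = (+0.071832, +0.092178, -0.109957)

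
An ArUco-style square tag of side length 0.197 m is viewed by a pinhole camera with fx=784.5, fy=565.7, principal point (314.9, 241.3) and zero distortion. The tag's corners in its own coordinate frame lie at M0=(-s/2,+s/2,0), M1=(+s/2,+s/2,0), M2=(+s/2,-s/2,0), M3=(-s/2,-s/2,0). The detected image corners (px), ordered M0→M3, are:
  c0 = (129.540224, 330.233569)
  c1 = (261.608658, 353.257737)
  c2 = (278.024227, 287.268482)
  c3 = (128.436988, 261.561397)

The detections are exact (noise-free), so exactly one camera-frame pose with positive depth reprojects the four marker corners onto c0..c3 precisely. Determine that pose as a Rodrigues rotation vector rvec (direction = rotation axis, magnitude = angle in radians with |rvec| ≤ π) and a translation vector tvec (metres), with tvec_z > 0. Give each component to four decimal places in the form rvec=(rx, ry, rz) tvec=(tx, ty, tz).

rvec=(0.7314, 0.1115, 0.2107) tvec=(-0.1577, 0.1299, 1.0674)

Intrinsics K: fx=784.5, fy=565.7, cx=314.9, cy=241.3
Marker side s = 0.197 m; corners in marker frame (Z=0):
  M0 = (-0.0985, +0.0985, 0)
  M1 = (+0.0985, +0.0985, 0)
  M2 = (+0.0985, -0.0985, 0)
  M3 = (-0.0985, -0.0985, 0)
Detected image corners:
  c0 = (129.540224, 330.233569) px
  c1 = (261.608658, 353.257737) px
  c2 = (278.024227, 287.268482) px
  c3 = (128.436988, 261.561397) px
Planar DLT: solve 8×8 A·h = b for H (H[2,2]=1):
  H  [+706.96999 +86.88576 +198.98642]
  H  [+115.33079 +535.90855 +310.13873]
  H  [-0.02574 +0.63007 +1.00000]
B = K⁻¹H; ‖b₁‖=0.936838, ‖b₂‖=0.936838; λ = 2/(‖b₁‖+‖b₂‖) = 1.067421, sign → tz>0 ⇒ λ=+1.067421
r₁ = λ·B[:,0] = (+0.97296,+0.22934,-0.02748); r₂ = λ·B[:,1] = (-0.15174,+0.72433,+0.67255)
r₃ = r₁×r₂ = (+0.17414,-0.65019,+0.73955); SVD([r₁ r₂ r₃]) → R = UVᵀ:
  R  [+0.97296 -0.15174 +0.17414]
  R  [+0.22934 +0.72433 -0.65019]
  R  [-0.02748 +0.67255 +0.73955]
t = (-0.15772, +0.12989, +1.06742) m
tr R = 2.436836; θ = arccos((tr R − 1)/2) = 0.769271 rad = 44.076°
axis k = ((R−Rᵀ)₃₂, (R−Rᵀ)₁₃, (R−Rᵀ)₂₁) / (2 sinθ) = (+0.950772, +0.144921, +0.273916)
rvec = θ·k = (+0.731401, +0.111483, +0.210716)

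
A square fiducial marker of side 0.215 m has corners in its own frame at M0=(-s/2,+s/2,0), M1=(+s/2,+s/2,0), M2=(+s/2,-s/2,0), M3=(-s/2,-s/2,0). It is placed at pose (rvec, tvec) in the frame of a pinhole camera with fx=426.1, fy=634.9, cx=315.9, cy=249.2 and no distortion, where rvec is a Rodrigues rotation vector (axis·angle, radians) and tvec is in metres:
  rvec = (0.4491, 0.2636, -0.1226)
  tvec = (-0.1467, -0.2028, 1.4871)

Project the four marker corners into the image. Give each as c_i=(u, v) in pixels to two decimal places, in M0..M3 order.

c0=(252.86, 208.40) c1=(308.84, 201.41) c2=(297.08, 112.02) c3=(238.20, 123.06)

Intrinsics K: fx=426.1, fy=634.9, cx=315.9, cy=249.2
Marker side s = 0.215 m; corners in marker frame (Z=0):
  M0 = (-0.1075, +0.1075, 0)
  M1 = (+0.1075, +0.1075, 0)
  M2 = (+0.1075, -0.1075, 0)
  M3 = (-0.1075, -0.1075, 0)
rvec = (0.4491, 0.2636, -0.1226), |rvec| = θ = 0.53498 rad = 30.652°
Rodrigues: sinθ=0.50983, 1−cosθ=0.13972; R = I + sinθ·[k]× + (1−cosθ)·[k]×²:
    [+0.95874 +0.17463 +0.22433]
    [-0.05904 +0.89420 -0.44376]
    [-0.27808 +0.41220 +0.86762]
t = (-0.1467, -0.2028, 1.4871) m
M0: Pc = R·M0+t = (-0.23099, -0.10033, +1.56131); u = 426.1·(-0.23099)/1.56131 + 315.9 = 252.8594, v = 634.9·(-0.10033)/1.56131 + 249.2 = 208.4025
M1: Pc = R·M1+t = (-0.02486, -0.11302, +1.50152); u = 426.1·(-0.02486)/1.50152 + 315.9 = 308.8444, v = 634.9·(-0.11302)/1.50152 + 249.2 = 201.4105
M2: Pc = R·M2+t = (-0.06241, -0.30527, +1.41289); u = 426.1·(-0.06241)/1.41289 + 315.9 = 297.0790, v = 634.9·(-0.30527)/1.41289 + 249.2 = 112.0219
M3: Pc = R·M3+t = (-0.26854, -0.29258, +1.47268); u = 426.1·(-0.26854)/1.47268 + 315.9 = 238.2025, v = 634.9·(-0.29258)/1.47268 + 249.2 = 123.0637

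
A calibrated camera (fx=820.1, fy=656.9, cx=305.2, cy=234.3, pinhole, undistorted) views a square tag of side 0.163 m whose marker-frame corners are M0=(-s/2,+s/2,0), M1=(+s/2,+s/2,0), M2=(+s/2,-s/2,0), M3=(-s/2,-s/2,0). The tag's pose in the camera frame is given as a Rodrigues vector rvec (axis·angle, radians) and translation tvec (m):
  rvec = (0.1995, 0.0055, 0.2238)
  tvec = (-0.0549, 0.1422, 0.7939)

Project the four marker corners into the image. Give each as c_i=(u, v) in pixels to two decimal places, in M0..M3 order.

Intrinsics K: fx=820.1, fy=656.9, cx=305.2, cy=234.3
Marker side s = 0.163 m; corners in marker frame (Z=0):
  M0 = (-0.0815, +0.0815, 0)
  M1 = (+0.0815, +0.0815, 0)
  M2 = (+0.0815, -0.0815, 0)
  M3 = (-0.0815, -0.0815, 0)
rvec = (0.1995, 0.0055, 0.2238), |rvec| = θ = 0.29986 rad = 17.181°
Rodrigues: sinθ=0.29539, 1−cosθ=0.04462; R = I + sinθ·[k]× + (1−cosθ)·[k]×²:
    [+0.97513 -0.21992 +0.02758]
    [+0.22101 +0.95539 -0.19591]
    [+0.01674 +0.19713 +0.98023]
t = (-0.0549, 0.1422, 0.7939) m
M0: Pc = R·M0+t = (-0.15230, +0.20205, +0.80860); u = 820.1·(-0.15230)/0.80860 + 305.2 = 150.7382, v = 656.9·(+0.20205)/0.80860 + 234.3 = 398.4454
M1: Pc = R·M1+t = (+0.00665, +0.23808, +0.81133); u = 820.1·(+0.00665)/0.81133 + 305.2 = 311.9217, v = 656.9·(+0.23808)/0.81133 + 234.3 = 427.0604
M2: Pc = R·M2+t = (+0.04250, +0.08235, +0.77920); u = 820.1·(+0.04250)/0.77920 + 305.2 = 349.9269, v = 656.9·(+0.08235)/0.77920 + 234.3 = 303.7228
M3: Pc = R·M3+t = (-0.11645, +0.04632, +0.77647); u = 820.1·(-0.11645)/0.77647 + 305.2 = 182.2068, v = 656.9·(+0.04632)/0.77647 + 234.3 = 273.4901

c0=(150.74, 398.45) c1=(311.92, 427.06) c2=(349.93, 303.72) c3=(182.21, 273.49)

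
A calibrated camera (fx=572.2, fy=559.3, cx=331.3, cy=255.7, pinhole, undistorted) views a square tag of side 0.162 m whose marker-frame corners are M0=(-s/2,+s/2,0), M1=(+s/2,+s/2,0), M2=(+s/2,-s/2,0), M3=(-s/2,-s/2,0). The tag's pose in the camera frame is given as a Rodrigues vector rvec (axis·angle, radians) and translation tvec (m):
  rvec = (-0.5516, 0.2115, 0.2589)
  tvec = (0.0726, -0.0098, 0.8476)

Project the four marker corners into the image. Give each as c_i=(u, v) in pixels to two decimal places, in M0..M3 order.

Intrinsics K: fx=572.2, fy=559.3, cx=331.3, cy=255.7
Marker side s = 0.162 m; corners in marker frame (Z=0):
  M0 = (-0.0810, +0.0810, 0)
  M1 = (+0.0810, +0.0810, 0)
  M2 = (+0.0810, -0.0810, 0)
  M3 = (-0.0810, -0.0810, 0)
rvec = (-0.5516, 0.2115, 0.2589), |rvec| = θ = 0.64500 rad = 36.956°
Rodrigues: sinθ=0.60120, 1−cosθ=0.20090; R = I + sinθ·[k]× + (1−cosθ)·[k]×²:
    [+0.94603 -0.29766 +0.12817]
    [+0.18498 +0.82070 +0.54058]
    [-0.26610 -0.48770 +0.83147]
t = (0.0726, -0.0098, 0.8476) m
M0: Pc = R·M0+t = (-0.02814, +0.04169, +0.82965); u = 572.2·(-0.02814)/0.82965 + 331.3 = 311.8932, v = 559.3·(+0.04169)/0.82965 + 255.7 = 283.8071
M1: Pc = R·M1+t = (+0.12512, +0.07166, +0.78654); u = 572.2·(+0.12512)/0.78654 + 331.3 = 422.3221, v = 559.3·(+0.07166)/0.78654 + 255.7 = 306.6567
M2: Pc = R·M2+t = (+0.17334, -0.06129, +0.86555); u = 572.2·(+0.17334)/0.86555 + 331.3 = 445.8911, v = 559.3·(-0.06129)/0.86555 + 255.7 = 216.0935
M3: Pc = R·M3+t = (+0.02008, -0.09126, +0.90866); u = 572.2·(+0.02008)/0.90866 + 331.3 = 343.9458, v = 559.3·(-0.09126)/0.90866 + 255.7 = 199.5272

c0=(311.89, 283.81) c1=(422.32, 306.66) c2=(445.89, 216.09) c3=(343.95, 199.53)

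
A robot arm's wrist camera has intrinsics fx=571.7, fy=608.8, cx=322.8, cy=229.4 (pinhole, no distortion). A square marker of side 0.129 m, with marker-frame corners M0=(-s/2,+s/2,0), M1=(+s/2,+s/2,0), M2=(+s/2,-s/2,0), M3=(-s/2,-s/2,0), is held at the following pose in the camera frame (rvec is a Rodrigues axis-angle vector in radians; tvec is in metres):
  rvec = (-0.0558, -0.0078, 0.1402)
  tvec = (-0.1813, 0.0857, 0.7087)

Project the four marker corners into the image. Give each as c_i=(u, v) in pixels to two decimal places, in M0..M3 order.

Intrinsics K: fx=571.7, fy=608.8, cx=322.8, cy=229.4
Marker side s = 0.129 m; corners in marker frame (Z=0):
  M0 = (-0.0645, +0.0645, 0)
  M1 = (+0.0645, +0.0645, 0)
  M2 = (+0.0645, -0.0645, 0)
  M3 = (-0.0645, -0.0645, 0)
rvec = (-0.0558, -0.0078, 0.1402), |rvec| = θ = 0.15110 rad = 8.657°
Rodrigues: sinθ=0.15052, 1−cosθ=0.01139; R = I + sinθ·[k]× + (1−cosθ)·[k]×²:
    [+0.99016 -0.13945 -0.01167]
    [+0.13988 +0.98864 +0.05504]
    [+0.00387 -0.05613 +0.99842]
t = (-0.1813, 0.0857, 0.7087) m
M0: Pc = R·M0+t = (-0.25416, +0.14044, +0.70483); u = 571.7·(-0.25416)/0.70483 + 322.8 = 116.6465, v = 608.8·(+0.14044)/0.70483 + 229.4 = 350.7096
M1: Pc = R·M1+t = (-0.12643, +0.15849, +0.70533); u = 571.7·(-0.12643)/0.70533 + 322.8 = 220.3236, v = 608.8·(+0.15849)/0.70533 + 229.4 = 366.1993
M2: Pc = R·M2+t = (-0.10844, +0.03096, +0.71257); u = 571.7·(-0.10844)/0.71257 + 322.8 = 235.7977, v = 608.8·(+0.03096)/0.71257 + 229.4 = 255.8475
M3: Pc = R·M3+t = (-0.23617, +0.01291, +0.71207); u = 571.7·(-0.23617)/0.71207 + 322.8 = 133.1857, v = 608.8·(+0.01291)/0.71207 + 229.4 = 240.4380

c0=(116.65, 350.71) c1=(220.32, 366.20) c2=(235.80, 255.85) c3=(133.19, 240.44)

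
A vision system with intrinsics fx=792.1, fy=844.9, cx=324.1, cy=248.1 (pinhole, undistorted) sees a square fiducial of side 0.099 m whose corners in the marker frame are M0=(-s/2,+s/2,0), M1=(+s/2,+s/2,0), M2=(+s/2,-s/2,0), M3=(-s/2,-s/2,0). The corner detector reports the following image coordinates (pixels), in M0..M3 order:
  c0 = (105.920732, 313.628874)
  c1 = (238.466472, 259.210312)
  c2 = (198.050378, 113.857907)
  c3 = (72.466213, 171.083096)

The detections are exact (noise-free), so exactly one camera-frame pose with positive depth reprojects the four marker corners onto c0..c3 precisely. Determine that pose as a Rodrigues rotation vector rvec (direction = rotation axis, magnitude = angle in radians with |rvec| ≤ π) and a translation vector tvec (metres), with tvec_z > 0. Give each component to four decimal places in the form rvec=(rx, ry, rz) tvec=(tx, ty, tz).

rvec=(-0.2018, 0.2369, -0.3355) tvec=(-0.1155, -0.0219, 0.5320)

Intrinsics K: fx=792.1, fy=844.9, cx=324.1, cy=248.1
Marker side s = 0.099 m; corners in marker frame (Z=0):
  M0 = (-0.0495, +0.0495, 0)
  M1 = (+0.0495, +0.0495, 0)
  M2 = (+0.0495, -0.0495, 0)
  M3 = (-0.0495, -0.0495, 0)
Detected image corners:
  c0 = (105.920732, 313.628874) px
  c1 = (238.466472, 259.210312) px
  c2 = (198.050378, 113.857907) px
  c3 = (72.466213, 171.083096) px
Planar DLT: solve 8×8 A·h = b for H (H[2,2]=1):
  H  [+1246.43521 +304.85426 +152.15026]
  H  [-642.96278 +1359.48632 +213.38624]
  H  [-0.36745 -0.43968 +1.00000]
B = K⁻¹H; ‖b₁‖=1.879756, ‖b₂‖=1.879756; λ = 2/(‖b₁‖+‖b₂‖) = 0.531984, sign → tz>0 ⇒ λ=+0.531984
r₁ = λ·B[:,0] = (+0.91710,-0.34744,-0.19548); r₂ = λ·B[:,1] = (+0.30045,+0.92467,-0.23390)
r₃ = r₁×r₂ = (+0.26202,+0.15578,+0.95241); SVD([r₁ r₂ r₃]) → R = UVᵀ:
  R  [+0.91710 +0.30045 +0.26202]
  R  [-0.34744 +0.92467 +0.15578]
  R  [-0.19548 -0.23390 +0.95241]
t = (-0.11548, -0.02186, +0.53198) m
tr R = 2.794183; θ = arccos((tr R − 1)/2) = 0.457654 rad = 26.222°
axis k = ((R−Rᵀ)₃₂, (R−Rᵀ)₁₃, (R−Rᵀ)₂₁) / (2 sinθ) = (-0.440975, +0.517707, -0.733158)
rvec = θ·k = (-0.201814, +0.236931, -0.335533)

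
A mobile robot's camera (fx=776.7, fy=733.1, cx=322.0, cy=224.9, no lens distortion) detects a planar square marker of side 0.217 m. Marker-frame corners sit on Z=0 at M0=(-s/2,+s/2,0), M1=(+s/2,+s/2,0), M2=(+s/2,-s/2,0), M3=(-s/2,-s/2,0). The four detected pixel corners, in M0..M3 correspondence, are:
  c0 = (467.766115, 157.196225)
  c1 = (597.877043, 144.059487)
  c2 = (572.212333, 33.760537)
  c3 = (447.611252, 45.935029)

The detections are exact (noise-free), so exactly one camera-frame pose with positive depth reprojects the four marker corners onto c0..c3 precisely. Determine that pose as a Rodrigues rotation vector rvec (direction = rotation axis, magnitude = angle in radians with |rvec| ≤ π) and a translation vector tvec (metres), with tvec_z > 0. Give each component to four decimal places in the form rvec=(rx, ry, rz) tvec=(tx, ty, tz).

Intrinsics K: fx=776.7, fy=733.1, cx=322.0, cy=224.9
Marker side s = 0.217 m; corners in marker frame (Z=0):
  M0 = (-0.1085, +0.1085, 0)
  M1 = (+0.1085, +0.1085, 0)
  M2 = (+0.1085, -0.1085, 0)
  M3 = (-0.1085, -0.1085, 0)
Detected image corners:
  c0 = (467.766115, 157.196225) px
  c1 = (597.877043, 144.059487) px
  c2 = (572.212333, 33.760537) px
  c3 = (447.611252, 45.935029) px
Planar DLT: solve 8×8 A·h = b for H (H[2,2]=1):
  H  [+595.42863 +0.06790 +521.23191]
  H  [-56.66217 +491.22598 +94.00976]
  H  [+0.01690 -0.20241 +1.00000]
B = K⁻¹H; ‖b₁‖=0.764257, ‖b₂‖=0.764257; λ = 2/(‖b₁‖+‖b₂‖) = 1.308461, sign → tz>0 ⇒ λ=+1.308461
r₁ = λ·B[:,0] = (+0.99391,-0.10792,+0.02212); r₂ = λ·B[:,1] = (+0.10991,+0.95801,-0.26485)
r₃ = r₁×r₂ = (+0.00739,+0.26567,+0.96404); SVD([r₁ r₂ r₃]) → R = UVᵀ:
  R  [+0.99391 +0.10991 +0.00739]
  R  [-0.10792 +0.95801 +0.26567]
  R  [+0.02212 -0.26485 +0.96404]
t = (+0.33563, -0.23362, +1.30846) m
tr R = 2.915956; θ = arccos((tr R − 1)/2) = 0.290928 rad = 16.669°
axis k = ((R−Rᵀ)₃₂, (R−Rᵀ)₁₃, (R−Rᵀ)₂₁) / (2 sinθ) = (-0.924751, -0.025671, -0.379707)
rvec = θ·k = (-0.269036, -0.007468, -0.110467)

rvec=(-0.2690, -0.0075, -0.1105) tvec=(0.3356, -0.2336, 1.3085)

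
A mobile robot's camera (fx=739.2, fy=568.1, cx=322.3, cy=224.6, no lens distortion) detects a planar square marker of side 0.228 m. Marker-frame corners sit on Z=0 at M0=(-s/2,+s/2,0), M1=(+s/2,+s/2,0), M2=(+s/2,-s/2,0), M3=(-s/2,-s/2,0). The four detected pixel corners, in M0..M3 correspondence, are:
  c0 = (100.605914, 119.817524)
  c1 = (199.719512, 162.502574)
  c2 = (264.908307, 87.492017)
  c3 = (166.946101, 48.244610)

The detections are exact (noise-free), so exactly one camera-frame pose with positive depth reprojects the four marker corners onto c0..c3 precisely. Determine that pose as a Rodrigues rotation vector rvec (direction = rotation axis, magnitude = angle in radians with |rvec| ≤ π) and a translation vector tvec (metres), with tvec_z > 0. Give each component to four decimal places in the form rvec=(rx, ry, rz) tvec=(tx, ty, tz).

rvec=(-0.2397, 0.1273, 0.5283) tvec=(-0.2654, -0.2995, 1.4068)

Intrinsics K: fx=739.2, fy=568.1, cx=322.3, cy=224.6
Marker side s = 0.228 m; corners in marker frame (Z=0):
  M0 = (-0.1140, +0.1140, 0)
  M1 = (+0.1140, +0.1140, 0)
  M2 = (+0.1140, -0.1140, 0)
  M3 = (-0.1140, -0.1140, 0)
Detected image corners:
  c0 = (100.605914, 119.817524) px
  c1 = (199.719512, 162.502574) px
  c2 = (264.908307, 87.492017) px
  c3 = (166.946101, 48.244610) px
Planar DLT: solve 8×8 A·h = b for H (H[2,2]=1):
  H  [+408.53821 -313.61348 +182.83537]
  H  [+166.07996 +306.99233 +103.63937]
  H  [-0.12896 -0.13732 +1.00000]
B = K⁻¹H; ‖b₁‖=0.710825, ‖b₂‖=0.710825; λ = 2/(‖b₁‖+‖b₂‖) = 1.406816, sign → tz>0 ⇒ λ=+1.406816
r₁ = λ·B[:,0] = (+0.85662,+0.48300,-0.18143); r₂ = λ·B[:,1] = (-0.51263,+0.83660,-0.19318)
r₃ = r₁×r₂ = (+0.05847,+0.25849,+0.96424); SVD([r₁ r₂ r₃]) → R = UVᵀ:
  R  [+0.85662 -0.51263 +0.05847]
  R  [+0.48300 +0.83660 +0.25849]
  R  [-0.18143 -0.19318 +0.96424]
t = (-0.26542, -0.29954, +1.40682) m
tr R = 2.657458; θ = arccos((tr R − 1)/2) = 0.593964 rad = 34.032°
axis k = ((R−Rᵀ)₃₂, (R−Rᵀ)₁₃, (R−Rᵀ)₂₁) / (2 sinθ) = (-0.403530, +0.214332, +0.889508)
rvec = θ·k = (-0.239682, +0.127305, +0.528336)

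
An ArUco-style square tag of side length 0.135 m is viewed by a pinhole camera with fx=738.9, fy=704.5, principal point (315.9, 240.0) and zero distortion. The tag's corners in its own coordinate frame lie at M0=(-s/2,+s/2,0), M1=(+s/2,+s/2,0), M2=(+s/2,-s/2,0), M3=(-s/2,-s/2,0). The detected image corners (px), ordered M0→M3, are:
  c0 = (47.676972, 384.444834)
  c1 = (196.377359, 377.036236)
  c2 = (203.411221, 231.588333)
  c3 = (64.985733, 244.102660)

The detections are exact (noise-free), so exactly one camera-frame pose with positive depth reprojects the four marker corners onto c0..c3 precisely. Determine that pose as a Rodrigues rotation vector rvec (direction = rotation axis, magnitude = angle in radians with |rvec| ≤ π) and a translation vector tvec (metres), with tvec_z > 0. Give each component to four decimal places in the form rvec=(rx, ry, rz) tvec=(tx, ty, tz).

Intrinsics K: fx=738.9, fy=704.5, cx=315.9, cy=240.0
Marker side s = 0.135 m; corners in marker frame (Z=0):
  M0 = (-0.0675, +0.0675, 0)
  M1 = (+0.0675, +0.0675, 0)
  M2 = (+0.0675, -0.0675, 0)
  M3 = (-0.0675, -0.0675, 0)
Detected image corners:
  c0 = (47.676972, 384.444834) px
  c1 = (196.377359, 377.036236) px
  c2 = (203.411221, 231.588333) px
  c3 = (64.985733, 244.102660) px
Planar DLT: solve 8×8 A·h = b for H (H[2,2]=1):
  H  [+1023.12896 -162.15231 +126.87101]
  H  [-168.34461 +886.16543 +306.71419]
  H  [-0.30342 -0.55588 +1.00000]
B = K⁻¹H; ‖b₁‖=1.550424, ‖b₂‖=1.550424; λ = 2/(‖b₁‖+‖b₂‖) = 0.644985, sign → tz>0 ⇒ λ=+0.644985
r₁ = λ·B[:,0] = (+0.97676,-0.08745,-0.19570); r₂ = λ·B[:,1] = (+0.01174,+0.93344,-0.35853)
r₃ = r₁×r₂ = (+0.21403,+0.34790,+0.91277); SVD([r₁ r₂ r₃]) → R = UVᵀ:
  R  [+0.97676 +0.01174 +0.21403]
  R  [-0.08745 +0.93344 +0.34790]
  R  [-0.19570 -0.35853 +0.91277]
t = (-0.16500, +0.06108, +0.64498) m
tr R = 2.822973; θ = arccos((tr R − 1)/2) = 0.423913 rad = 24.288°
axis k = ((R−Rᵀ)₃₂, (R−Rᵀ)₁₃, (R−Rᵀ)₂₁) / (2 sinθ) = (-0.858718, +0.498061, -0.120576)
rvec = θ·k = (-0.364022, +0.211135, -0.051114)

rvec=(-0.3640, 0.2111, -0.0511) tvec=(-0.1650, 0.0611, 0.6450)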